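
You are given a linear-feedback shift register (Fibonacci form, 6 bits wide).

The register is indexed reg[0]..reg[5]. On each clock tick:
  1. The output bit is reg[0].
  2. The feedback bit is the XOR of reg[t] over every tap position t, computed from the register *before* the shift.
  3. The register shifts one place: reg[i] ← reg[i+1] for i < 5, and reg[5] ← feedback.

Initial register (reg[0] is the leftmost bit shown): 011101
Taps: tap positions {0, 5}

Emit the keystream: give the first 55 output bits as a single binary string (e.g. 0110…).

0111011010010011100010111100101000110000100000111111010

k : reg_k → out_k, fb_k
0: 011101 → 0, fb=1
1: 111011 → 1, fb=0
2: 110110 → 1, fb=1
3: 101101 → 1, fb=0
4: 011010 → 0, fb=0
5: 110100 → 1, fb=1
6: 101001 → 1, fb=0
7: 010010 → 0, fb=0
8: 100100 → 1, fb=1
9: 001001 → 0, fb=1
10: 010011 → 0, fb=1
11: 100111 → 1, fb=0
12: 001110 → 0, fb=0
13: 011100 → 0, fb=0
14: 111000 → 1, fb=1
15: 110001 → 1, fb=0
16: 100010 → 1, fb=1
17: 000101 → 0, fb=1
18: 001011 → 0, fb=1
19: 010111 → 0, fb=1
20: 101111 → 1, fb=0
21: 011110 → 0, fb=0
22: 111100 → 1, fb=1
23: 111001 → 1, fb=0
24: 110010 → 1, fb=1
25: 100101 → 1, fb=0
26: 001010 → 0, fb=0
27: 010100 → 0, fb=0
28: 101000 → 1, fb=1
29: 010001 → 0, fb=1
30: 100011 → 1, fb=0
31: 000110 → 0, fb=0
32: 001100 → 0, fb=0
33: 011000 → 0, fb=0
34: 110000 → 1, fb=1
35: 100001 → 1, fb=0
36: 000010 → 0, fb=0
37: 000100 → 0, fb=0
38: 001000 → 0, fb=0
39: 010000 → 0, fb=0
40: 100000 → 1, fb=1
41: 000001 → 0, fb=1
42: 000011 → 0, fb=1
43: 000111 → 0, fb=1
44: 001111 → 0, fb=1
45: 011111 → 0, fb=1
46: 111111 → 1, fb=0
47: 111110 → 1, fb=1
48: 111101 → 1, fb=0
49: 111010 → 1, fb=1
50: 110101 → 1, fb=0
51: 101010 → 1, fb=1
52: 010101 → 0, fb=1
53: 101011 → 1, fb=0
54: 010110 → 0, fb=0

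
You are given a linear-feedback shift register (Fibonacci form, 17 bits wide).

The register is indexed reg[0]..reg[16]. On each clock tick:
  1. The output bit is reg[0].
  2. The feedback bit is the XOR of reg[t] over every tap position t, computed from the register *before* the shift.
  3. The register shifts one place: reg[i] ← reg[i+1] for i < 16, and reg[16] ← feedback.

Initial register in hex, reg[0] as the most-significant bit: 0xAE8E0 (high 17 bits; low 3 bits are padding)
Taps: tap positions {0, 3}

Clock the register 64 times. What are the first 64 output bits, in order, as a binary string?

1010111010001110011011010111111010000011010001010100110010110111

k : reg_k → out_k, fb_k
0: 10101110100011100 → 1, fb=1
1: 01011101000111001 → 0, fb=1
2: 10111010001110011 → 1, fb=0
3: 01110100011100110 → 0, fb=1
4: 11101000111001101 → 1, fb=1
5: 11010001110011011 → 1, fb=0
6: 10100011100110110 → 1, fb=1
7: 01000111001101101 → 0, fb=0
8: 10001110011011010 → 1, fb=1
9: 00011100110110101 → 0, fb=1
10: 00111001101101011 → 0, fb=1
11: 01110011011010111 → 0, fb=1
12: 11100110110101111 → 1, fb=1
13: 11001101101011111 → 1, fb=1
14: 10011011010111111 → 1, fb=0
15: 00110110101111110 → 0, fb=1
16: 01101101011111101 → 0, fb=0
17: 11011010111111010 → 1, fb=0
18: 10110101111110100 → 1, fb=0
19: 01101011111101000 → 0, fb=0
20: 11010111111010000 → 1, fb=0
21: 10101111110100000 → 1, fb=1
22: 01011111101000001 → 0, fb=1
23: 10111111010000011 → 1, fb=0
24: 01111110100000110 → 0, fb=1
25: 11111101000001101 → 1, fb=0
26: 11111010000011010 → 1, fb=0
27: 11110100000110100 → 1, fb=0
28: 11101000001101000 → 1, fb=1
29: 11010000011010001 → 1, fb=0
30: 10100000110100010 → 1, fb=1
31: 01000001101000101 → 0, fb=0
32: 10000011010001010 → 1, fb=1
33: 00000110100010101 → 0, fb=0
34: 00001101000101010 → 0, fb=0
35: 00011010001010100 → 0, fb=1
36: 00110100010101001 → 0, fb=1
37: 01101000101010011 → 0, fb=0
38: 11010001010100110 → 1, fb=0
39: 10100010101001100 → 1, fb=1
40: 01000101010011001 → 0, fb=0
41: 10001010100110010 → 1, fb=1
42: 00010101001100101 → 0, fb=1
43: 00101010011001011 → 0, fb=0
44: 01010100110010110 → 0, fb=1
45: 10101001100101101 → 1, fb=1
46: 01010011001011011 → 0, fb=1
47: 10100110010110111 → 1, fb=1
48: 01001100101101111 → 0, fb=0
49: 10011001011011110 → 1, fb=0
50: 00110010110111100 → 0, fb=1
51: 01100101101111001 → 0, fb=0
52: 11001011011110010 → 1, fb=1
53: 10010110111100101 → 1, fb=0
54: 00101101111001010 → 0, fb=0
55: 01011011110010100 → 0, fb=1
56: 10110111100101001 → 1, fb=0
57: 01101111001010010 → 0, fb=0
58: 11011110010100100 → 1, fb=0
59: 10111100101001000 → 1, fb=0
60: 01111001010010000 → 0, fb=1
61: 11110010100100001 → 1, fb=0
62: 11100101001000010 → 1, fb=1
63: 11001010010000101 → 1, fb=1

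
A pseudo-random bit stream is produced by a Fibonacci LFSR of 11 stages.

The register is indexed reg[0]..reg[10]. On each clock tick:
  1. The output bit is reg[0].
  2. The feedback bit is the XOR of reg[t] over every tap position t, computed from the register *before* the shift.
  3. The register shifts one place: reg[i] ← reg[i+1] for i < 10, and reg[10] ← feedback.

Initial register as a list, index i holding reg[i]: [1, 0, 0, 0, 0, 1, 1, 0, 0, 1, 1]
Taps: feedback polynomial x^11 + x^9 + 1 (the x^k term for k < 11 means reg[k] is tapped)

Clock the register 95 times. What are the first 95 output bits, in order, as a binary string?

k : reg_k → out_k, fb_k
0: 10000110011 → 1, fb=0
1: 00001100110 → 0, fb=1
2: 00011001101 → 0, fb=0
3: 00110011010 → 0, fb=1
4: 01100110101 → 0, fb=0
5: 11001101010 → 1, fb=0
6: 10011010100 → 1, fb=1
7: 00110101001 → 0, fb=0
8: 01101010010 → 0, fb=1
9: 11010100101 → 1, fb=1
10: 10101001011 → 1, fb=0
11: 01010010110 → 0, fb=1
12: 10100101101 → 1, fb=1
13: 01001011011 → 0, fb=1
14: 10010110111 → 1, fb=0
15: 00101101110 → 0, fb=1
16: 01011011101 → 0, fb=0
17: 10110111010 → 1, fb=0
18: 01101110100 → 0, fb=0
19: 11011101000 → 1, fb=1
20: 10111010001 → 1, fb=1
21: 01110100011 → 0, fb=1
22: 11101000111 → 1, fb=0
23: 11010001110 → 1, fb=0
24: 10100011100 → 1, fb=1
25: 01000111001 → 0, fb=0
26: 10001110010 → 1, fb=0
27: 00011100100 → 0, fb=0
28: 00111001000 → 0, fb=0
29: 01110010000 → 0, fb=0
30: 11100100000 → 1, fb=1
31: 11001000001 → 1, fb=1
32: 10010000011 → 1, fb=0
33: 00100000110 → 0, fb=1
34: 01000001101 → 0, fb=0
35: 10000011010 → 1, fb=0
36: 00000110100 → 0, fb=0
37: 00001101000 → 0, fb=0
38: 00011010000 → 0, fb=0
39: 00110100000 → 0, fb=0
40: 01101000000 → 0, fb=0
41: 11010000000 → 1, fb=1
42: 10100000001 → 1, fb=1
43: 01000000011 → 0, fb=1
44: 10000000111 → 1, fb=0
45: 00000001110 → 0, fb=1
46: 00000011101 → 0, fb=0
47: 00000111010 → 0, fb=1
48: 00001110101 → 0, fb=0
49: 00011101010 → 0, fb=1
50: 00111010101 → 0, fb=0
51: 01110101010 → 0, fb=1
52: 11101010101 → 1, fb=1
53: 11010101011 → 1, fb=0
54: 10101010110 → 1, fb=0
55: 01010101100 → 0, fb=0
56: 10101011000 → 1, fb=1
57: 01010110001 → 0, fb=0
58: 10101100010 → 1, fb=0
59: 01011000100 → 0, fb=0
60: 10110001000 → 1, fb=1
61: 01100010001 → 0, fb=0
62: 11000100010 → 1, fb=0
63: 10001000100 → 1, fb=1
64: 00010001001 → 0, fb=0
65: 00100010010 → 0, fb=1
66: 01000100101 → 0, fb=0
67: 10001001010 → 1, fb=0
68: 00010010100 → 0, fb=0
69: 00100101000 → 0, fb=0
70: 01001010000 → 0, fb=0
71: 10010100000 → 1, fb=1
72: 00101000001 → 0, fb=0
73: 01010000010 → 0, fb=1
74: 10100000101 → 1, fb=1
75: 01000001011 → 0, fb=1
76: 10000010111 → 1, fb=0
77: 00000101110 → 0, fb=1
78: 00001011101 → 0, fb=0
79: 00010111010 → 0, fb=1
80: 00101110101 → 0, fb=0
81: 01011101010 → 0, fb=1
82: 10111010101 → 1, fb=1
83: 01110101011 → 0, fb=1
84: 11101010111 → 1, fb=0
85: 11010101110 → 1, fb=0
86: 10101011100 → 1, fb=1
87: 01010111001 → 0, fb=0
88: 10101110010 → 1, fb=0
89: 01011100100 → 0, fb=0
90: 10111001000 → 1, fb=1
91: 01110010001 → 0, fb=0
92: 11100100010 → 1, fb=0
93: 11001000100 → 1, fb=1
94: 10010001001 → 1, fb=1

10000110011010100101101110100011100100000110100000001110101010110001000100101000001011101010111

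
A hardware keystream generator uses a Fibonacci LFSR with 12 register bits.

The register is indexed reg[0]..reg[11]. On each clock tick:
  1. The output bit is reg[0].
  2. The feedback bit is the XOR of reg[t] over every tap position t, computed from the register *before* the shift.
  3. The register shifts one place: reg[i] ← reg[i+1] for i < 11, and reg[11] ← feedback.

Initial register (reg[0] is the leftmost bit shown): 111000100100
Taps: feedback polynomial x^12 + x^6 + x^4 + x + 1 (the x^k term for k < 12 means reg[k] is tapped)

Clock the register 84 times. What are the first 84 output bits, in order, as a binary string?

111000100100100100000000101100100110011010010110011101000000110111111011011101100111

k : reg_k → out_k, fb_k
0: 111000100100 → 1, fb=1
1: 110001001001 → 1, fb=0
2: 100010010010 → 1, fb=0
3: 000100100100 → 0, fb=1
4: 001001001001 → 0, fb=0
5: 010010010010 → 0, fb=0
6: 100100100100 → 1, fb=0
7: 001001001000 → 0, fb=0
8: 010010010000 → 0, fb=0
9: 100100100000 → 1, fb=0
10: 001001000000 → 0, fb=0
11: 010010000000 → 0, fb=0
12: 100100000000 → 1, fb=1
13: 001000000001 → 0, fb=0
14: 010000000010 → 0, fb=1
15: 100000000101 → 1, fb=1
16: 000000001011 → 0, fb=0
17: 000000010110 → 0, fb=0
18: 000000101100 → 0, fb=1
19: 000001011001 → 0, fb=0
20: 000010110010 → 0, fb=0
21: 000101100100 → 0, fb=1
22: 001011001001 → 0, fb=1
23: 010110010011 → 0, fb=0
24: 101100100110 → 1, fb=0
25: 011001001100 → 0, fb=1
26: 110010011001 → 1, fb=1
27: 100100110011 → 1, fb=0
28: 001001100110 → 0, fb=1
29: 010011001101 → 0, fb=0
30: 100110011010 → 1, fb=0
31: 001100110100 → 0, fb=1
32: 011001101001 → 0, fb=0
33: 110011010010 → 1, fb=1
34: 100110100101 → 1, fb=1
35: 001101001011 → 0, fb=0
36: 011010010110 → 0, fb=0
37: 110100101100 → 1, fb=1
38: 101001011001 → 1, fb=1
39: 010010110011 → 0, fb=1
40: 100101100111 → 1, fb=0
41: 001011001110 → 0, fb=1
42: 010110011101 → 0, fb=0
43: 101100111010 → 1, fb=0
44: 011001110100 → 0, fb=0
45: 110011101000 → 1, fb=0
46: 100111010000 → 1, fb=0
47: 001110100000 → 0, fb=0
48: 011101000000 → 0, fb=1
49: 111010000001 → 1, fb=1
50: 110100000011 → 1, fb=0
51: 101000000110 → 1, fb=1
52: 010000001101 → 0, fb=1
53: 100000011011 → 1, fb=1
54: 000000110111 → 0, fb=1
55: 000001101111 → 0, fb=1
56: 000011011111 → 0, fb=1
57: 000110111111 → 0, fb=0
58: 001101111110 → 0, fb=1
59: 011011111101 → 0, fb=1
60: 110111111011 → 1, fb=0
61: 101111110110 → 1, fb=1
62: 011111101101 → 0, fb=1
63: 111111011011 → 1, fb=1
64: 111110110111 → 1, fb=0
65: 111101101110 → 1, fb=1
66: 111011011101 → 1, fb=1
67: 110110111011 → 1, fb=0
68: 101101110110 → 1, fb=0
69: 011011101100 → 0, fb=1
70: 110111011001 → 1, fb=1
71: 101110110011 → 1, fb=1
72: 011101100111 → 0, fb=0
73: 111011001110 → 1, fb=1
74: 110110011101 → 1, fb=1
75: 101100111011 → 1, fb=0
76: 011001110110 → 0, fb=0
77: 110011101100 → 1, fb=0
78: 100111011000 → 1, fb=0
79: 001110110000 → 0, fb=0
80: 011101100000 → 0, fb=0
81: 111011000000 → 1, fb=1
82: 110110000001 → 1, fb=1
83: 101100000011 → 1, fb=1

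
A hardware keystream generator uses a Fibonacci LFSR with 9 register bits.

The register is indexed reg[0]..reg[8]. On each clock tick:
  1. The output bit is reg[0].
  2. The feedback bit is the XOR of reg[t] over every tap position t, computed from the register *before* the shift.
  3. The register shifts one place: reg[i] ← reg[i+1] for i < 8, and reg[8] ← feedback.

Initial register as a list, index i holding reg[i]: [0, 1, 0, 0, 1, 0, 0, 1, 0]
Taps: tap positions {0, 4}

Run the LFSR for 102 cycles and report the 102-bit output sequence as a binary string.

010010010110111111001001101010011001100000001100011001010001101001011111110100010110001110101100101100

tick  register→output (feedback)
  0  010010010→0 (1)
  1  100100101→1 (1)
  2  001001011→0 (0)
  3  010010110→0 (1)
  4  100101101→1 (1)
  5  001011011→0 (1)
  6  010110111→0 (1)
  7  101101111→1 (1)
  8  011011111→0 (1)
  9  110111111→1 (0)
 10  101111110→1 (0)
 11  011111100→0 (1)
 12  111111001→1 (0)
 13  111110010→1 (0)
 14  111100100→1 (1)
 15  111001001→1 (1)
 16  110010011→1 (0)
 17  100100110→1 (1)
 18  001001101→0 (0)
 19  010011010→0 (1)
 20  100110101→1 (0)
 21  001101010→0 (0)
 22  011010100→0 (1)
 23  110101001→1 (1)
 24  101010011→1 (0)
 25  010100110→0 (0)
 26  101001100→1 (1)
 27  010011001→0 (1)
 28  100110011→1 (0)
 29  001100110→0 (0)
 30  011001100→0 (0)
 31  110011000→1 (0)
 32  100110000→1 (0)
 33  001100000→0 (0)
 34  011000000→0 (0)
 35  110000000→1 (1)
 36  100000001→1 (1)
 37  000000011→0 (0)
 38  000000110→0 (0)
 39  000001100→0 (0)
 40  000011000→0 (1)
 41  000110001→0 (1)
 42  001100011→0 (0)
 43  011000110→0 (0)
 44  110001100→1 (1)
 45  100011001→1 (0)
 46  000110010→0 (1)
 47  001100101→0 (0)
 48  011001010→0 (0)
 49  110010100→1 (0)
 50  100101000→1 (1)
 51  001010001→0 (1)
 52  010100011→0 (0)
 53  101000110→1 (1)
 54  010001101→0 (0)
 55  100011010→1 (0)
 56  000110100→0 (1)
 57  001101001→0 (0)
 58  011010010→0 (1)
 59  110100101→1 (1)
 60  101001011→1 (1)
 61  010010111→0 (1)
 62  100101111→1 (1)
 63  001011111→0 (1)
 64  010111111→0 (1)
 65  101111111→1 (0)
 66  011111110→0 (1)
 67  111111101→1 (0)
 68  111111010→1 (0)
 69  111110100→1 (0)
 70  111101000→1 (1)
 71  111010001→1 (0)
 72  110100010→1 (1)
 73  101000101→1 (1)
 74  010001011→0 (0)
 75  100010110→1 (0)
 76  000101100→0 (0)
 77  001011000→0 (1)
 78  010110001→0 (1)
 79  101100011→1 (1)
 80  011000111→0 (0)
 81  110001110→1 (1)
 82  100011101→1 (0)
 83  000111010→0 (1)
 84  001110101→0 (1)
 85  011101011→0 (0)
 86  111010110→1 (0)
 87  110101100→1 (1)
 88  101011001→1 (0)
 89  010110010→0 (1)
 90  101100101→1 (1)
 91  011001011→0 (0)
 92  110010110→1 (0)
 93  100101100→1 (1)
 94  001011001→0 (1)
 95  010110011→0 (1)
 96  101100111→1 (1)
 97  011001111→0 (0)
 98  110011110→1 (0)
 99  100111100→1 (0)
100  001111000→0 (1)
101  011110001→0 (1)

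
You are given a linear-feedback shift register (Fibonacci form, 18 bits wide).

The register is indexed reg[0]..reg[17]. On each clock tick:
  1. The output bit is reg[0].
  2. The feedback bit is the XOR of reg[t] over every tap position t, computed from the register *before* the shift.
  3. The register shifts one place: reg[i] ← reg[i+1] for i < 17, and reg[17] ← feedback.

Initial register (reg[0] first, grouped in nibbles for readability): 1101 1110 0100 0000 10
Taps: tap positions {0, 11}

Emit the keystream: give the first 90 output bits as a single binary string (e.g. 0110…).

step | reg (before) | out | fb
   0 | 110111100100000010 | 1 | 1
   1 | 101111001000000101 | 1 | 1
   2 | 011110010000001011 | 0 | 0
   3 | 111100100000010110 | 1 | 1
   4 | 111001000000101101 | 1 | 1
   5 | 110010000001011011 | 1 | 0
   6 | 100100000010110110 | 1 | 1
   7 | 001000000101101101 | 0 | 1
   8 | 010000001011011011 | 0 | 1
   9 | 100000010110110111 | 1 | 1
  10 | 000000101101101111 | 0 | 1
  11 | 000001011011011111 | 0 | 1
  12 | 000010110110111111 | 0 | 0
  13 | 000101101101111110 | 0 | 1
  14 | 001011011011111101 | 0 | 1
  15 | 010110110111111011 | 0 | 1
  16 | 101101101111110111 | 1 | 0
  17 | 011011011111101110 | 0 | 1
  18 | 110110111111011101 | 1 | 0
  19 | 101101111110111010 | 1 | 1
  20 | 011011111101110101 | 0 | 1
  21 | 110111111011101011 | 1 | 0
  22 | 101111110111010110 | 1 | 0
  23 | 011111101110101100 | 0 | 0
  24 | 111111011101011000 | 1 | 0
  25 | 111110111010110000 | 1 | 1
  26 | 111101110101100001 | 1 | 0
  27 | 111011101011000010 | 1 | 0
  28 | 110111010110000100 | 1 | 1
  29 | 101110101100001001 | 1 | 1
  30 | 011101011000010011 | 0 | 0
  31 | 111010110000100110 | 1 | 1
  32 | 110101100001001101 | 1 | 0
  33 | 101011000010011010 | 1 | 1
  34 | 010110000100110101 | 0 | 0
  35 | 101100001001101010 | 1 | 0
  36 | 011000010011010100 | 0 | 1
  37 | 110000100110101001 | 1 | 1
  38 | 100001001101010011 | 1 | 0
  39 | 000010011010100110 | 0 | 0
  40 | 000100110101001100 | 0 | 1
  41 | 001001101010011001 | 0 | 0
  42 | 010011010100110010 | 0 | 0
  43 | 100110101001100100 | 1 | 0
  44 | 001101010011001000 | 0 | 1
  45 | 011010100110010001 | 0 | 0
  46 | 110101001100100010 | 1 | 1
  47 | 101010011001000101 | 1 | 0
  48 | 010100110010001010 | 0 | 0
  49 | 101001100100010100 | 1 | 1
  50 | 010011001000101001 | 0 | 0
  51 | 100110010001010010 | 1 | 0
  52 | 001100100010100100 | 0 | 0
  53 | 011001000101001000 | 0 | 1
  54 | 110010001010010001 | 1 | 1
  55 | 100100010100100011 | 1 | 1
  56 | 001000101001000111 | 0 | 1
  57 | 010001010010001111 | 0 | 0
  58 | 100010100100011110 | 1 | 1
  59 | 000101001000111101 | 0 | 0
  60 | 001010010001111010 | 0 | 1
  61 | 010100100011110101 | 0 | 1
  62 | 101001000111101011 | 1 | 0
  63 | 010010001111010110 | 0 | 1
  64 | 100100011110101101 | 1 | 1
  65 | 001000111101011011 | 0 | 1
  66 | 010001111010110111 | 0 | 0
  67 | 100011110101101110 | 1 | 0
  68 | 000111101011011100 | 0 | 1
  69 | 001111010110111001 | 0 | 0
  70 | 011110101101110010 | 0 | 1
  71 | 111101011011100101 | 1 | 0
  72 | 111010110111001010 | 1 | 0
  73 | 110101101110010100 | 1 | 1
  74 | 101011011100101001 | 1 | 1
  75 | 010110111001010011 | 0 | 1
  76 | 101101110010100111 | 1 | 1
  77 | 011011100101001111 | 0 | 1
  78 | 110111001010011111 | 1 | 1
  79 | 101110010100111111 | 1 | 1
  80 | 011100101001111111 | 0 | 1
  81 | 111001010011111111 | 1 | 0
  82 | 110010100111111110 | 1 | 0
  83 | 100101001111111100 | 1 | 0
  84 | 001010011111111000 | 0 | 1
  85 | 010100111111110001 | 0 | 1
  86 | 101001111111100011 | 1 | 0
  87 | 010011111111000110 | 0 | 1
  88 | 100111111110001101 | 1 | 1
  89 | 001111111100011011 | 0 | 0

110111100100000010110110111111011101011000010011010100110010001010010001111010110111001010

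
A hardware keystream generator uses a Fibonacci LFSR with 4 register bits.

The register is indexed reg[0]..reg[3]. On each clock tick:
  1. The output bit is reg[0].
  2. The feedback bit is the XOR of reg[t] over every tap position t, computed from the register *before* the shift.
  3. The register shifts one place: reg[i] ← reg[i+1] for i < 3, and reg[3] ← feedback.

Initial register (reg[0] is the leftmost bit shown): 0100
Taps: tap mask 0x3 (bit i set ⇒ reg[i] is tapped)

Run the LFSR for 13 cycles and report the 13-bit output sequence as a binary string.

tick  register→output (feedback)
  0  0100→0 (1)
  1  1001→1 (1)
  2  0011→0 (0)
  3  0110→0 (1)
  4  1101→1 (0)
  5  1010→1 (1)
  6  0101→0 (1)
  7  1011→1 (1)
  8  0111→0 (1)
  9  1111→1 (0)
 10  1110→1 (0)
 11  1100→1 (0)
 12  1000→1 (1)

0100110101111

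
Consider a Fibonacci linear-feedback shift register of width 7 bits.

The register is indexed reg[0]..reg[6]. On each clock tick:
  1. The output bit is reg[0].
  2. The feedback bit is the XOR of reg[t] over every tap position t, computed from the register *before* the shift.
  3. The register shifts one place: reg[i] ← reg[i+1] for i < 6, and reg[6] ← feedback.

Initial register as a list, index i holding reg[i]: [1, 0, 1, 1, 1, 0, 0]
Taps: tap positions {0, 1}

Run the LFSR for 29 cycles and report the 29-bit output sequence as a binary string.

step | reg (before) | out | fb
   0 | 1011100 | 1 | 1
   1 | 0111001 | 0 | 1
   2 | 1110011 | 1 | 0
   3 | 1100110 | 1 | 0
   4 | 1001100 | 1 | 1
   5 | 0011001 | 0 | 0
   6 | 0110010 | 0 | 1
   7 | 1100101 | 1 | 0
   8 | 1001010 | 1 | 1
   9 | 0010101 | 0 | 0
  10 | 0101010 | 0 | 1
  11 | 1010101 | 1 | 1
  12 | 0101011 | 0 | 1
  13 | 1010111 | 1 | 1
  14 | 0101111 | 0 | 1
  15 | 1011111 | 1 | 1
  16 | 0111111 | 0 | 1
  17 | 1111111 | 1 | 0
  18 | 1111110 | 1 | 0
  19 | 1111100 | 1 | 0
  20 | 1111000 | 1 | 0
  21 | 1110000 | 1 | 0
  22 | 1100000 | 1 | 0
  23 | 1000000 | 1 | 1
  24 | 0000001 | 0 | 0
  25 | 0000010 | 0 | 0
  26 | 0000100 | 0 | 0
  27 | 0001000 | 0 | 0
  28 | 0010000 | 0 | 0

10111001100101010111111100000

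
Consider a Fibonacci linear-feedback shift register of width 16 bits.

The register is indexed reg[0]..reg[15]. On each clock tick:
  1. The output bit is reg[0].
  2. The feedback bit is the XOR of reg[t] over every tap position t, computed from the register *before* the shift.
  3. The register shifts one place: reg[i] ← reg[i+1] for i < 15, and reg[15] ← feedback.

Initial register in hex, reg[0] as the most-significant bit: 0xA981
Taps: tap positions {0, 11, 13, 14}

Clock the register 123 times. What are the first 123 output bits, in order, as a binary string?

tick  register→output (feedback)
  0  1010100110000001→1 (1)
  1  0101001100000011→0 (1)
  2  1010011000000111→1 (1)
  3  0100110000001111→0 (0)
  4  1001100000011110→1 (0)
  5  0011000000111100→0 (0)
  6  0110000001111000→0 (1)
  7  1100000011110001→1 (0)
  8  1000000111100010→1 (0)
  9  0000001111000100→0 (1)
 10  0000011110001001→0 (0)
 11  0000111100010010→0 (0)
 12  0001111000100100→0 (1)
 13  0011110001001001→0 (0)
 14  0111100010010010→0 (0)
 15  1111000100100100→1 (0)
 16  1110001001001000→1 (1)
 17  1100010010010001→1 (0)
 18  1000100100100010→1 (0)
 19  0001001001000100→0 (1)
 20  0010010010001001→0 (0)
 21  0100100100010010→0 (0)
 22  1001001000100100→1 (0)
 23  0010010001001000→0 (0)
 24  0100100010010000→0 (1)
 25  1001000100100001→1 (1)
 26  0010001001000011→0 (1)
 27  0100010010000111→0 (0)
 28  1000100100001110→1 (1)
 29  0001001000011101→0 (0)
 30  0010010000111010→0 (0)
 31  0100100001110100→0 (0)
 32  1001000011101000→1 (1)
 33  0010000111010001→0 (1)
 34  0100001110100011→0 (1)
 35  1000011101000111→1 (1)
 36  0000111010001111→0 (0)
 37  0001110100011110→0 (1)
 38  0011101000111101→0 (0)
 39  0111010001111010→0 (0)
 40  1110100011110100→1 (1)
 41  1101000111101001→1 (1)
 42  1010001111010011→1 (1)
 43  0100011110100111→0 (0)
 44  1000111101001110→1 (1)
 45  0001111010011101→0 (0)
 46  0011110100111010→0 (0)
 47  0111101001110100→0 (0)
 48  1111010011101000→1 (1)
 49  1110100111010001→1 (0)
 50  1101001110100010→1 (0)
 51  1010011101000100→1 (0)
 52  0100111010001000→0 (0)
 53  1001110100010000→1 (0)
 54  0011101000100000→0 (0)
 55  0111010001000000→0 (0)
 56  1110100010000000→1 (1)
 57  1101000100000001→1 (1)
 58  1010001000000011→1 (0)
 59  0100010000000110→0 (0)
 60  1000100000001100→1 (0)
 61  0001000000011000→0 (1)
 62  0010000000110001→0 (1)
 63  0100000001100011→0 (1)
 64  1000000011000111→1 (1)
 65  0000000110001111→0 (0)
 66  0000001100011110→0 (1)
 67  0000011000111101→0 (0)
 68  0000110001111010→0 (0)
 69  0001100011110100→0 (0)
 70  0011000111101000→0 (0)
 71  0110001111010000→0 (1)
 72  1100011110100001→1 (1)
 73  1000111101000011→1 (0)
 74  0001111010000110→0 (0)
 75  0011110100001100→0 (1)
 76  0111101000011001→0 (1)
 77  1111010000110011→1 (1)
 78  1110100001100111→1 (1)
 79  1101000011001111→1 (1)
 80  1010000110011111→1 (0)
 81  0100001100111110→0 (1)
 82  1000011001111101→1 (1)
 83  0000110011111011→0 (0)
 84  0001100111110110→0 (1)
 85  0011001111101101→0 (1)
 86  0110011111011011→0 (0)
 87  1100111110110110→1 (0)
 88  1001111101101100→1 (0)
 89  0011111011011000→0 (1)
 90  0111110110110001→0 (1)
 91  1111101101100011→1 (0)
 92  1111011011000110→1 (1)
 93  1110110110001101→1 (0)
 94  1101101100011010→1 (1)
 95  1011011000110101→1 (1)
 96  0110110001101011→0 (1)
 97  1101100011010111→1 (0)
 98  1011000110101110→1 (1)
 99  0110001101011101→0 (0)
100  1100011010111010→1 (1)
101  1000110101110101→1 (1)
102  0001101011101011→0 (1)
103  0011010111010111→0 (1)
104  0110101110101111→0 (0)
105  1101011101011110→1 (0)
106  1010111010111100→1 (1)
107  0101110101111001→0 (1)
108  1011101011110011→1 (1)
109  0111010111100111→0 (0)
110  1110101111001110→1 (1)
111  1101011110011101→1 (1)
112  1010111100111011→1 (1)
113  0101111001110111→0 (1)
114  1011110011101111→1 (1)
115  0111100111011111→0 (1)
116  1111001110111111→1 (0)
117  1110011101111110→1 (0)
118  1100111011111100→1 (1)
119  1001110111111001→1 (0)
120  0011101111110010→0 (0)
121  0111011111100100→0 (1)
122  1110111111001001→1 (1)

101010011000000111100010010010001001000011101000111101001110100010000000110001111010000110011111011011000110101110101111001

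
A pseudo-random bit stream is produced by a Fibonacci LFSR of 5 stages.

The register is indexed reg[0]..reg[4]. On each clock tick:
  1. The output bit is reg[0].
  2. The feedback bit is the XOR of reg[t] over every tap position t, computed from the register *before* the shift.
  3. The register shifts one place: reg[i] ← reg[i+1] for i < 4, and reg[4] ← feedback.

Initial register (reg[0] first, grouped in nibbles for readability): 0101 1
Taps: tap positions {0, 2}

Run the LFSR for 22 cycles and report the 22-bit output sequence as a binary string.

step | reg (before) | out | fb
   0 | 01011 | 0 | 0
   1 | 10110 | 1 | 0
   2 | 01100 | 0 | 1
   3 | 11001 | 1 | 1
   4 | 10011 | 1 | 1
   5 | 00111 | 0 | 1
   6 | 01111 | 0 | 1
   7 | 11111 | 1 | 0
   8 | 11110 | 1 | 0
   9 | 11100 | 1 | 0
  10 | 11000 | 1 | 1
  11 | 10001 | 1 | 1
  12 | 00011 | 0 | 0
  13 | 00110 | 0 | 1
  14 | 01101 | 0 | 1
  15 | 11011 | 1 | 1
  16 | 10111 | 1 | 0
  17 | 01110 | 0 | 1
  18 | 11101 | 1 | 0
  19 | 11010 | 1 | 1
  20 | 10101 | 1 | 0
  21 | 01010 | 0 | 0

0101100111110001101110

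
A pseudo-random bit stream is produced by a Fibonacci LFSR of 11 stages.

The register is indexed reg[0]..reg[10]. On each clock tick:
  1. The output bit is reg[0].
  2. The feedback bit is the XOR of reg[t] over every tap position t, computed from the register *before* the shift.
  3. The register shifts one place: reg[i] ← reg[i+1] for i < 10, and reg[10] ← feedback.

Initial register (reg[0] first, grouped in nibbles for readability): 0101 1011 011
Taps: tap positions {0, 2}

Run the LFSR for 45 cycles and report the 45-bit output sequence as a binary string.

tick  register→output (feedback)
  0  01011011011→0 (0)
  1  10110110110→1 (0)
  2  01101101100→0 (1)
  3  11011011001→1 (1)
  4  10110110011→1 (0)
  5  01101100110→0 (1)
  6  11011001101→1 (1)
  7  10110011011→1 (0)
  8  01100110110→0 (1)
  9  11001101101→1 (1)
 10  10011011011→1 (1)
 11  00110110111→0 (1)
 12  01101101111→0 (1)
 13  11011011111→1 (1)
 14  10110111111→1 (0)
 15  01101111110→0 (1)
 16  11011111101→1 (1)
 17  10111111011→1 (0)
 18  01111110110→0 (1)
 19  11111101101→1 (0)
 20  11111011010→1 (0)
 21  11110110100→1 (0)
 22  11101101000→1 (0)
 23  11011010000→1 (1)
 24  10110100001→1 (0)
 25  01101000010→0 (1)
 26  11010000101→1 (1)
 27  10100001011→1 (0)
 28  01000010110→0 (0)
 29  10000101100→1 (1)
 30  00001011001→0 (0)
 31  00010110010→0 (0)
 32  00101100100→0 (1)
 33  01011001001→0 (0)
 34  10110010010→1 (0)
 35  01100100100→0 (1)
 36  11001001001→1 (1)
 37  10010010011→1 (1)
 38  00100100111→0 (1)
 39  01001001111→0 (0)
 40  10010011110→1 (1)
 41  00100111101→0 (1)
 42  01001111011→0 (0)
 43  10011110110→1 (1)
 44  00111101101→0 (1)

010110110110011011011111101101000010110010010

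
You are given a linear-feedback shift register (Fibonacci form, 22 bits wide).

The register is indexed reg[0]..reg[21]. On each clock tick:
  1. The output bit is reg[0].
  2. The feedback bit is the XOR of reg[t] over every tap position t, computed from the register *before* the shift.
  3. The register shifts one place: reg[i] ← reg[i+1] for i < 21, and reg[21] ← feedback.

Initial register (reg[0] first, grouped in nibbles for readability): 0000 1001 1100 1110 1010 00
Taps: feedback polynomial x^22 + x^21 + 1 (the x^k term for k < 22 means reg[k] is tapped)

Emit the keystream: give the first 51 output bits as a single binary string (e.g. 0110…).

000010011100111010100000001110100010110011111111010

k : reg_k → out_k, fb_k
0: 0000100111001110101000 → 0, fb=0
1: 0001001110011101010000 → 0, fb=0
2: 0010011100111010100000 → 0, fb=0
3: 0100111001110101000000 → 0, fb=0
4: 1001110011101010000000 → 1, fb=1
5: 0011100111010100000001 → 0, fb=1
6: 0111001110101000000011 → 0, fb=1
7: 1110011101010000000111 → 1, fb=0
8: 1100111010100000001110 → 1, fb=1
9: 1001110101000000011101 → 1, fb=0
10: 0011101010000000111010 → 0, fb=0
11: 0111010100000001110100 → 0, fb=0
12: 1110101000000011101000 → 1, fb=1
13: 1101010000000111010001 → 1, fb=0
14: 1010100000001110100010 → 1, fb=1
15: 0101000000011101000101 → 0, fb=1
16: 1010000000111010001011 → 1, fb=0
17: 0100000001110100010110 → 0, fb=0
18: 1000000011101000101100 → 1, fb=1
19: 0000000111010001011001 → 0, fb=1
20: 0000001110100010110011 → 0, fb=1
21: 0000011101000101100111 → 0, fb=1
22: 0000111010001011001111 → 0, fb=1
23: 0001110100010110011111 → 0, fb=1
24: 0011101000101100111111 → 0, fb=1
25: 0111010001011001111111 → 0, fb=1
26: 1110100010110011111111 → 1, fb=0
27: 1101000101100111111110 → 1, fb=1
28: 1010001011001111111101 → 1, fb=0
29: 0100010110011111111010 → 0, fb=0
30: 1000101100111111110100 → 1, fb=1
31: 0001011001111111101001 → 0, fb=1
32: 0010110011111111010011 → 0, fb=1
33: 0101100111111110100111 → 0, fb=1
34: 1011001111111101001111 → 1, fb=0
35: 0110011111111010011110 → 0, fb=0
36: 1100111111110100111100 → 1, fb=1
37: 1001111111101001111001 → 1, fb=0
38: 0011111111010011110010 → 0, fb=0
39: 0111111110100111100100 → 0, fb=0
40: 1111111101001111001000 → 1, fb=1
41: 1111111010011110010001 → 1, fb=0
42: 1111110100111100100010 → 1, fb=1
43: 1111101001111001000101 → 1, fb=0
44: 1111010011110010001010 → 1, fb=1
45: 1110100111100100010101 → 1, fb=0
46: 1101001111001000101010 → 1, fb=1
47: 1010011110010001010101 → 1, fb=0
48: 0100111100100010101010 → 0, fb=0
49: 1001111001000101010100 → 1, fb=1
50: 0011110010001010101001 → 0, fb=1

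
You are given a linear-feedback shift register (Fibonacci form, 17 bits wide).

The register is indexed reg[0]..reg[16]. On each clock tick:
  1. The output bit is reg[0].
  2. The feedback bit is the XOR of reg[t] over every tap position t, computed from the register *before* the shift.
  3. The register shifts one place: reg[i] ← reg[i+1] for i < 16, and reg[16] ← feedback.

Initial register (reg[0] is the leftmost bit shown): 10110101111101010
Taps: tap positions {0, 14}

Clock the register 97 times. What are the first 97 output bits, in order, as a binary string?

1011010111110101011101000111010000111101100010110111000011011110011101101011100000111100110001001

tick  register→output (feedback)
  0  10110101111101010→1 (1)
  1  01101011111010101→0 (1)
  2  11010111110101011→1 (1)
  3  10101111101010111→1 (0)
  4  01011111010101110→0 (1)
  5  10111110101011101→1 (0)
  6  01111101010111010→0 (0)
  7  11111010101110100→1 (0)
  8  11110101011101000→1 (1)
  9  11101010111010001→1 (1)
 10  11010101110100011→1 (1)
 11  10101011101000111→1 (0)
 12  01010111010001110→0 (1)
 13  10101110100011101→1 (0)
 14  01011101000111010→0 (0)
 15  10111010001110100→1 (0)
 16  01110100011101000→0 (0)
 17  11101000111010000→1 (1)
 18  11010001110100001→1 (1)
 19  10100011101000011→1 (1)
 20  01000111010000111→0 (1)
 21  10001110100001111→1 (0)
 22  00011101000011110→0 (1)
 23  00111010000111101→0 (1)
 24  01110100001111011→0 (0)
 25  11101000011110110→1 (0)
 26  11010000111101100→1 (0)
 27  10100001111011000→1 (1)
 28  01000011110110001→0 (0)
 29  10000111101100010→1 (1)
 30  00001111011000101→0 (1)
 31  00011110110001011→0 (0)
 32  00111101100010110→0 (1)
 33  01111011000101101→0 (1)
 34  11110110001011011→1 (1)
 35  11101100010110111→1 (0)
 36  11011000101101110→1 (0)
 37  10110001011011100→1 (0)
 38  01100010110111000→0 (0)
 39  11000101101110000→1 (1)
 40  10001011011100001→1 (1)
 41  00010110111000011→0 (0)
 42  00101101110000110→0 (1)
 43  01011011100001101→0 (1)
 44  10110111000011011→1 (1)
 45  01101110000110111→0 (1)
 46  11011100001101111→1 (0)
 47  10111000011011110→1 (0)
 48  01110000110111100→0 (1)
 49  11100001101111001→1 (1)
 50  11000011011110011→1 (1)
 51  10000110111100111→1 (0)
 52  00001101111001110→0 (1)
 53  00011011110011101→0 (1)
 54  00110111100111011→0 (0)
 55  01101111001110110→0 (1)
 56  11011110011101101→1 (0)
 57  10111100111011010→1 (1)
 58  01111001110110101→0 (1)
 59  11110011101101011→1 (1)
 60  11100111011010111→1 (0)
 61  11001110110101110→1 (0)
 62  10011101101011100→1 (0)
 63  00111011010111000→0 (0)
 64  01110110101110000→0 (0)
 65  11101101011100000→1 (1)
 66  11011010111000001→1 (1)
 67  10110101110000011→1 (1)
 68  01101011100000111→0 (1)
 69  11010111000001111→1 (0)
 70  10101110000011110→1 (0)
 71  01011100000111100→0 (1)
 72  10111000001111001→1 (1)
 73  01110000011110011→0 (0)
 74  11100000111100110→1 (0)
 75  11000001111001100→1 (0)
 76  10000011110011000→1 (1)
 77  00000111100110001→0 (0)
 78  00001111001100010→0 (0)
 79  00011110011000100→0 (1)
 80  00111100110001001→0 (0)
 81  01111001100010010→0 (0)
 82  11110011000100100→1 (0)
 83  11100110001001000→1 (1)
 84  11001100010010001→1 (1)
 85  10011000100100011→1 (1)
 86  00110001001000111→0 (1)
 87  01100010010001111→0 (1)
 88  11000100100011111→1 (0)
 89  10001001000111110→1 (0)
 90  00010010001111100→0 (1)
 91  00100100011111001→0 (0)
 92  01001000111110010→0 (0)
 93  10010001111100100→1 (0)
 94  00100011111001000→0 (0)
 95  01000111110010000→0 (0)
 96  10001111100100000→1 (1)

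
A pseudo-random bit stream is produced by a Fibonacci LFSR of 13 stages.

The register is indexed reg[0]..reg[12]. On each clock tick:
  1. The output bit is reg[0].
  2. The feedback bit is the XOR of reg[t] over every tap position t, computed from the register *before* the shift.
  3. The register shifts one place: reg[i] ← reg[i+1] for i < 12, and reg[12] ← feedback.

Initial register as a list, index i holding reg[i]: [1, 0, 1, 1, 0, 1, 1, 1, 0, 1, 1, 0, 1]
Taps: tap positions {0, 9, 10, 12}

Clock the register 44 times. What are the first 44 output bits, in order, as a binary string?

step | reg (before) | out | fb
   0 | 1011011101101 | 1 | 0
   1 | 0110111011010 | 0 | 1
   2 | 1101110110101 | 1 | 1
   3 | 1011101101011 | 1 | 1
   4 | 0111011010111 | 0 | 0
   5 | 1110110101110 | 1 | 1
   6 | 1101101011101 | 1 | 0
   7 | 1011010111010 | 1 | 0
   8 | 0110101110100 | 0 | 1
   9 | 1101011101001 | 1 | 1
  10 | 1010111010011 | 1 | 0
  11 | 0101110100110 | 0 | 1
  12 | 1011101001101 | 1 | 0
  13 | 0111010011010 | 0 | 1
  14 | 1110100110101 | 1 | 1
  15 | 1101001101011 | 1 | 1
  16 | 1010011010111 | 1 | 1
  17 | 0100110101111 | 0 | 1
  18 | 1001101011111 | 1 | 0
  19 | 0011010111110 | 0 | 0
  20 | 0110101111100 | 0 | 0
  21 | 1101011111000 | 1 | 0
  22 | 1010111110000 | 1 | 1
  23 | 0101111100001 | 0 | 1
  24 | 1011111000011 | 1 | 0
  25 | 0111110000110 | 0 | 1
  26 | 1111100001101 | 1 | 0
  27 | 1111000011010 | 1 | 0
  28 | 1110000110100 | 1 | 0
  29 | 1100001101000 | 1 | 0
  30 | 1000011010000 | 1 | 1
  31 | 0000110100001 | 0 | 1
  32 | 0001101000011 | 0 | 1
  33 | 0011010000111 | 0 | 0
  34 | 0110100001110 | 0 | 0
  35 | 1101000011100 | 1 | 1
  36 | 1010000111001 | 1 | 1
  37 | 0100001110011 | 0 | 1
  38 | 1000011100111 | 1 | 1
  39 | 0000111001111 | 0 | 1
  40 | 0001110011111 | 0 | 1
  41 | 0011100111111 | 0 | 1
  42 | 0111001111111 | 0 | 1
  43 | 1110011111111 | 1 | 0

10110111011010111010011010111110000110100001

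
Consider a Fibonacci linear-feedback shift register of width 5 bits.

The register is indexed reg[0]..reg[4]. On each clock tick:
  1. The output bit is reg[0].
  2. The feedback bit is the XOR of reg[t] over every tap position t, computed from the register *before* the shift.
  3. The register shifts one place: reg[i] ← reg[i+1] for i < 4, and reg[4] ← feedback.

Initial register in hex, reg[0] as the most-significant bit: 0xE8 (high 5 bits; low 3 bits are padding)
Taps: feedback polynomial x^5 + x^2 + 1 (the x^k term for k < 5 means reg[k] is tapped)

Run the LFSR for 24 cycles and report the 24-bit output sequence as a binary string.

111010100001001011001111

k : reg_k → out_k, fb_k
0: 11101 → 1, fb=0
1: 11010 → 1, fb=1
2: 10101 → 1, fb=0
3: 01010 → 0, fb=0
4: 10100 → 1, fb=0
5: 01000 → 0, fb=0
6: 10000 → 1, fb=1
7: 00001 → 0, fb=0
8: 00010 → 0, fb=0
9: 00100 → 0, fb=1
10: 01001 → 0, fb=0
11: 10010 → 1, fb=1
12: 00101 → 0, fb=1
13: 01011 → 0, fb=0
14: 10110 → 1, fb=0
15: 01100 → 0, fb=1
16: 11001 → 1, fb=1
17: 10011 → 1, fb=1
18: 00111 → 0, fb=1
19: 01111 → 0, fb=1
20: 11111 → 1, fb=0
21: 11110 → 1, fb=0
22: 11100 → 1, fb=0
23: 11000 → 1, fb=1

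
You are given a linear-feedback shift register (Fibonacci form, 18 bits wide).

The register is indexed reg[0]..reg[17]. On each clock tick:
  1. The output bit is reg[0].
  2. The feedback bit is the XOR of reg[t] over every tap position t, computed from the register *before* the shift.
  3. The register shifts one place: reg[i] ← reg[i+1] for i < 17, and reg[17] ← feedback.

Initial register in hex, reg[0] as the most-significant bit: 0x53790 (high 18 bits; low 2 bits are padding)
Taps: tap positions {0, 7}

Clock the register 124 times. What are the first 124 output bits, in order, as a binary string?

step | reg (before) | out | fb
   0 | 010100110111100100 | 0 | 1
   1 | 101001101111001001 | 1 | 1
   2 | 010011011110010011 | 0 | 1
   3 | 100110111100100111 | 1 | 0
   4 | 001101111001001110 | 0 | 1
   5 | 011011110010011101 | 0 | 1
   6 | 110111100100111011 | 1 | 1
   7 | 101111001001110111 | 1 | 1
   8 | 011110010011101111 | 0 | 1
   9 | 111100100111011111 | 1 | 1
  10 | 111001001110111111 | 1 | 1
  11 | 110010011101111111 | 1 | 0
  12 | 100100111011111110 | 1 | 0
  13 | 001001110111111100 | 0 | 1
  14 | 010011101111111001 | 0 | 0
  15 | 100111011111110010 | 1 | 0
  16 | 001110111111100100 | 0 | 1
  17 | 011101111111001001 | 0 | 1
  18 | 111011111110010011 | 1 | 0
  19 | 110111111100100110 | 1 | 0
  20 | 101111111001001100 | 1 | 0
  21 | 011111110010011000 | 0 | 1
  22 | 111111100100110001 | 1 | 1
  23 | 111111001001100011 | 1 | 1
  24 | 111110010011000111 | 1 | 0
  25 | 111100100110001110 | 1 | 1
  26 | 111001001100011101 | 1 | 1
  27 | 110010011000111011 | 1 | 0
  28 | 100100110001110110 | 1 | 0
  29 | 001001100011101100 | 0 | 0
  30 | 010011000111011000 | 0 | 0
  31 | 100110001110110000 | 1 | 1
  32 | 001100011101100001 | 0 | 1
  33 | 011000111011000011 | 0 | 1
  34 | 110001110110000111 | 1 | 0
  35 | 100011101100001110 | 1 | 1
  36 | 000111011000011101 | 0 | 1
  37 | 001110110000111011 | 0 | 1
  38 | 011101100001110111 | 0 | 0
  39 | 111011000011101110 | 1 | 1
  40 | 110110000111011101 | 1 | 1
  41 | 101100001110111011 | 1 | 1
  42 | 011000011101110111 | 0 | 1
  43 | 110000111011101111 | 1 | 0
  44 | 100001110111011110 | 1 | 0
  45 | 000011101110111100 | 0 | 0
  46 | 000111011101111000 | 0 | 1
  47 | 001110111011110001 | 0 | 1
  48 | 011101110111100011 | 0 | 1
  49 | 111011101111000111 | 1 | 1
  50 | 110111011110001111 | 1 | 0
  51 | 101110111100011110 | 1 | 0
  52 | 011101111000111100 | 0 | 1
  53 | 111011110001111001 | 1 | 0
  54 | 110111100011110010 | 1 | 1
  55 | 101111000111100101 | 1 | 1
  56 | 011110001111001011 | 0 | 0
  57 | 111100011110010110 | 1 | 0
  58 | 111000111100101100 | 1 | 0
  59 | 110001111001011000 | 1 | 0
  60 | 100011110010110000 | 1 | 0
  61 | 000111100101100000 | 0 | 0
  62 | 001111001011000000 | 0 | 0
  63 | 011110010110000000 | 0 | 1
  64 | 111100101100000001 | 1 | 1
  65 | 111001011000000011 | 1 | 0
  66 | 110010110000000110 | 1 | 0
  67 | 100101100000001100 | 1 | 1
  68 | 001011000000011001 | 0 | 0
  69 | 010110000000110010 | 0 | 0
  70 | 101100000001100100 | 1 | 1
  71 | 011000000011001001 | 0 | 0
  72 | 110000000110010010 | 1 | 1
  73 | 100000001100100101 | 1 | 1
  74 | 000000011001001011 | 0 | 1
  75 | 000000110010010111 | 0 | 1
  76 | 000001100100101111 | 0 | 0
  77 | 000011001001011110 | 0 | 0
  78 | 000110010010111100 | 0 | 1
  79 | 001100100101111001 | 0 | 0
  80 | 011001001011110010 | 0 | 0
  81 | 110010010111100100 | 1 | 0
  82 | 100100101111001000 | 1 | 1
  83 | 001001011110010001 | 0 | 1
  84 | 010010111100100011 | 0 | 1
  85 | 100101111001000111 | 1 | 0
  86 | 001011110010001110 | 0 | 1
  87 | 010111100100011101 | 0 | 0
  88 | 101111001000111010 | 1 | 1
  89 | 011110010001110101 | 0 | 1
  90 | 111100100011101011 | 1 | 1
  91 | 111001000111010111 | 1 | 1
  92 | 110010001110101111 | 1 | 1
  93 | 100100011101011111 | 1 | 0
  94 | 001000111010111110 | 0 | 1
  95 | 010001110101111101 | 0 | 1
  96 | 100011101011111011 | 1 | 1
  97 | 000111010111110111 | 0 | 1
  98 | 001110101111101111 | 0 | 0
  99 | 011101011111011110 | 0 | 1
 100 | 111010111110111101 | 1 | 0
 101 | 110101111101111010 | 1 | 0
 102 | 101011111011110100 | 1 | 0
 103 | 010111110111101000 | 0 | 1
 104 | 101111101111010001 | 1 | 1
 105 | 011111011110100011 | 0 | 1
 106 | 111110111101000111 | 1 | 0
 107 | 111101111010001110 | 1 | 0
 108 | 111011110100011100 | 1 | 0
 109 | 110111101000111000 | 1 | 1
 110 | 101111010001110001 | 1 | 0
 111 | 011110100011100010 | 0 | 0
 112 | 111101000111000100 | 1 | 1
 113 | 111010001110001001 | 1 | 1
 114 | 110100011100010011 | 1 | 0
 115 | 101000111000100110 | 1 | 0
 116 | 010001110001001100 | 0 | 1
 117 | 100011100010011001 | 1 | 1
 118 | 000111000100110011 | 0 | 0
 119 | 001110001001100110 | 0 | 0
 120 | 011100010011001100 | 0 | 1
 121 | 111000100110011001 | 1 | 1
 122 | 110001001100110011 | 1 | 1
 123 | 100010011001100111 | 1 | 0

0101001101111001001110111111100100110001110110000111011101111000111100101100000001100100101111001000111010111110111101000111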